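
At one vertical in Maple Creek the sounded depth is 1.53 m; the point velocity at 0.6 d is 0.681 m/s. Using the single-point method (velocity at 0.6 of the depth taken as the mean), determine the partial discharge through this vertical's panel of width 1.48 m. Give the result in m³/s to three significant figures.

v̄ = v₀.₆ = 0.681 m/s
q = v̄ × d × w = 0.6810 × 1.53 × 1.48 = 1.542 m³/s

1.54 m³/s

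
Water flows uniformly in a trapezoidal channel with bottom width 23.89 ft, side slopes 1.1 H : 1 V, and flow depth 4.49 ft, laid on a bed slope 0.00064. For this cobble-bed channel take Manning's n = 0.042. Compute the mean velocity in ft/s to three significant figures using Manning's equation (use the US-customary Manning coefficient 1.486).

A = (b + z·y)·y = (23.89 + 1.1×4.49)×4.49 = 129.4 ft²
P = b + 2y√(1+z²) = 23.89 + 2×4.49×√(1+1.1²) = 37.24 ft
R = A/P = 129.4/37.24 = 3.476 ft
Q = (1.486/n)·A·R^(2/3)·S^(1/2) = (1.486/0.042) × 129.4 × 3.476^(2/3) × 0.00064^(1/2) = 265.9 ft³/s
V = Q/A = 265.9/129.4 = 2.054 ft/s

2.05 ft/s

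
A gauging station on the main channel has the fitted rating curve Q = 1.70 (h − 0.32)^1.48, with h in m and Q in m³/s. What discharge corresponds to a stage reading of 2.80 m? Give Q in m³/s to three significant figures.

6.52 m³/s

Q = 1.70 × (2.80 − 0.32)^1.48 = 1.70 × 2.48^1.48 = 6.520 m³/s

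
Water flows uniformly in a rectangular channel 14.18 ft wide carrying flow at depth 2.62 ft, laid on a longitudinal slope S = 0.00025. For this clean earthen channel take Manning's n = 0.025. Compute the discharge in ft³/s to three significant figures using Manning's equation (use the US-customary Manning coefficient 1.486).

53.8 ft³/s

A = b·y = 14.18 × 2.62 = 37.15 ft²
P = b + 2y = 14.18 + 2×2.62 = 19.42 ft
R = A/P = 37.15/19.42 = 1.913 ft
Q = (1.486/n)·A·R^(2/3)·S^(1/2) = (1.486/0.025) × 37.15 × 1.913^(2/3) × 0.00025^(1/2) = 53.81 ft³/s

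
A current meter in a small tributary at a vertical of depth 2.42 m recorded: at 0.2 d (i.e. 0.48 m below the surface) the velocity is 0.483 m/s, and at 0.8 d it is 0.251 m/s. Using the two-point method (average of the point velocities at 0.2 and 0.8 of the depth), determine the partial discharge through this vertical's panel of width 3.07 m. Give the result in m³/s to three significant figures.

2.73 m³/s

v̄ = (0.483 + 0.251) / 2 = 0.3670 m/s
q = v̄ × d × w = 0.3670 × 2.42 × 3.07 = 2.727 m³/s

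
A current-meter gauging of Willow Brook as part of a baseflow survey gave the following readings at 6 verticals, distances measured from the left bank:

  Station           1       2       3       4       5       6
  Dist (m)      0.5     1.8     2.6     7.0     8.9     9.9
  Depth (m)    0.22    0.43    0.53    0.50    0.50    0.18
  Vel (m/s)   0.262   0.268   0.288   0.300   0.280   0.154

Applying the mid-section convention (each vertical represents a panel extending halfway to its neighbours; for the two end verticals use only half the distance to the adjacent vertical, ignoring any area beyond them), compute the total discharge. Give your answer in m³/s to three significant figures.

1.24 m³/s

w_1 = (1.8 − 0.5)/2 = 0.65 m; q_1 = 0.262 × 0.22 × 0.65 = 0.03747 m³/s
w_2 = (2.6 − 0.5)/2 = 1.05 m; q_2 = 0.268 × 0.43 × 1.05 = 0.1210 m³/s
w_3 = (7.0 − 1.8)/2 = 2.6 m; q_3 = 0.288 × 0.53 × 2.6 = 0.3969 m³/s
w_4 = (8.9 − 2.6)/2 = 3.15 m; q_4 = 0.300 × 0.50 × 3.15 = 0.4725 m³/s
w_5 = (9.9 − 7.0)/2 = 1.45 m; q_5 = 0.280 × 0.50 × 1.45 = 0.2030 m³/s
w_6 = (9.9 − 8.9)/2 = 0.5 m; q_6 = 0.154 × 0.18 × 0.5 = 0.01386 m³/s
Q = Σ qᵢ = 1.245 m³/s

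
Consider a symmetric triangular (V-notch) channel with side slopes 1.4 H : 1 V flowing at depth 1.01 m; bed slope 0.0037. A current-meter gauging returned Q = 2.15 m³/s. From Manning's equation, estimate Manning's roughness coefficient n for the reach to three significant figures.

A = z·y² = 1.4×1.01² = 1.428 m²
P = 2y√(1+z²) = 2×1.01×√(1+1.4²) = 3.475 m
R = A/P = 1.428/3.475 = 0.4109 m
n = (1/Q)·A·R^(2/3)·S^(1/2) = (1/2.15) × 1.428 × 0.5527 × 0.06083 = 0.02233

0.0223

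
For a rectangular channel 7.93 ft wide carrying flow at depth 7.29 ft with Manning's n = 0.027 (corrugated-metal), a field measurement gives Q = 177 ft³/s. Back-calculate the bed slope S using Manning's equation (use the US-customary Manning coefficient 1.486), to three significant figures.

A = b·y = 7.93 × 7.29 = 57.81 ft²
P = b + 2y = 7.93 + 2×7.29 = 22.51 ft
R = A/P = 57.81/22.51 = 2.568 ft
S = (Q·n / (1.486·A·R^(2/3)))² = (177×0.027 / (1.486×57.81×1.875))² = 0.0008800

0.000880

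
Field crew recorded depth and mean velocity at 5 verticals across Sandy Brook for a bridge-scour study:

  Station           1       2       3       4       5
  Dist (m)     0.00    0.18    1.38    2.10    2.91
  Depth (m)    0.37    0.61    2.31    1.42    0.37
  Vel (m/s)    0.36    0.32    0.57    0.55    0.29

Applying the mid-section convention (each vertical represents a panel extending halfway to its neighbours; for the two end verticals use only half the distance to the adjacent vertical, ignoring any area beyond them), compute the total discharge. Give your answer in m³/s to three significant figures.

w_1 = (0.18 − 0.00)/2 = 0.09 m; q_1 = 0.36 × 0.37 × 0.09 = 0.01199 m³/s
w_2 = (1.38 − 0.00)/2 = 0.69 m; q_2 = 0.32 × 0.61 × 0.69 = 0.1347 m³/s
w_3 = (2.10 − 0.18)/2 = 0.96 m; q_3 = 0.57 × 2.31 × 0.96 = 1.264 m³/s
w_4 = (2.91 − 1.38)/2 = 0.765 m; q_4 = 0.55 × 1.42 × 0.765 = 0.5975 m³/s
w_5 = (2.91 − 2.10)/2 = 0.405 m; q_5 = 0.29 × 0.37 × 0.405 = 0.04346 m³/s
Q = Σ qᵢ = 2.052 m³/s

2.05 m³/s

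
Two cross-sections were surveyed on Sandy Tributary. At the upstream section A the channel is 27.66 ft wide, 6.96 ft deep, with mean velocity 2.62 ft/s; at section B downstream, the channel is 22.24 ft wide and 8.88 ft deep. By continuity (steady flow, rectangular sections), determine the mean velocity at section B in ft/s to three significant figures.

2.55 ft/s

Q = A₁V₁ = (27.66×6.96) × 2.62 = 504.4 ft³/s
A₂ = 22.24 × 8.88 = 197.5 ft²
V₂ = Q/A₂ = 504.4/197.5 = 2.554 ft/s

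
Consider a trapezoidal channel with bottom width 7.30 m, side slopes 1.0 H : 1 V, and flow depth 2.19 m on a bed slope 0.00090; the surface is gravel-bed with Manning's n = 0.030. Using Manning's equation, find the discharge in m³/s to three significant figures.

27.7 m³/s

A = (b + z·y)·y = (7.30 + 1.0×2.19)×2.19 = 20.78 m²
P = b + 2y√(1+z²) = 7.30 + 2×2.19×√(1+1.0²) = 13.49 m
R = A/P = 20.78/13.49 = 1.540 m
Q = (1/n)·A·R^(2/3)·S^(1/2) = (1/0.030) × 20.78 × 1.540^(2/3) × 0.00090^(1/2) = 27.72 m³/s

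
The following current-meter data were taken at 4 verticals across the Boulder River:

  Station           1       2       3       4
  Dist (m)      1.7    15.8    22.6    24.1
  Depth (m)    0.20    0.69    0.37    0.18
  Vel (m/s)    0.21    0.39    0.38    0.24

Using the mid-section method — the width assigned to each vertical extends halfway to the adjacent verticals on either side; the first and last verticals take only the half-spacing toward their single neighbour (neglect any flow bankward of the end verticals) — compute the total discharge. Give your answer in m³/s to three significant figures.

w_1 = (15.8 − 1.7)/2 = 7.05 m; q_1 = 0.21 × 0.20 × 7.05 = 0.2961 m³/s
w_2 = (22.6 − 1.7)/2 = 10.45 m; q_2 = 0.39 × 0.69 × 10.45 = 2.812 m³/s
w_3 = (24.1 − 15.8)/2 = 4.15 m; q_3 = 0.38 × 0.37 × 4.15 = 0.5835 m³/s
w_4 = (24.1 − 22.6)/2 = 0.75 m; q_4 = 0.24 × 0.18 × 0.75 = 0.03240 m³/s
Q = Σ qᵢ = 3.724 m³/s

3.72 m³/s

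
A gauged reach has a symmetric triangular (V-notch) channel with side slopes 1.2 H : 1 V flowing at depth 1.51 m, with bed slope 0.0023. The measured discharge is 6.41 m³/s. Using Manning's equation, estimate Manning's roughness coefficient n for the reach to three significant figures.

A = z·y² = 1.2×1.51² = 2.736 m²
P = 2y√(1+z²) = 2×1.51×√(1+1.2²) = 4.717 m
R = A/P = 2.736/4.717 = 0.5800 m
n = (1/Q)·A·R^(2/3)·S^(1/2) = (1/6.41) × 2.736 × 0.6955 × 0.04796 = 0.01424

0.0142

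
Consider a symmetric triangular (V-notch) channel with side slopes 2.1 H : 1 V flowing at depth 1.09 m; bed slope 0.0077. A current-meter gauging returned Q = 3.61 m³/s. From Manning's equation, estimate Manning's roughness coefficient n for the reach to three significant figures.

A = z·y² = 2.1×1.09² = 2.495 m²
P = 2y√(1+z²) = 2×1.09×√(1+2.1²) = 5.071 m
R = A/P = 2.495/5.071 = 0.4921 m
n = (1/Q)·A·R^(2/3)·S^(1/2) = (1/3.61) × 2.495 × 0.6233 × 0.08775 = 0.03780

0.0378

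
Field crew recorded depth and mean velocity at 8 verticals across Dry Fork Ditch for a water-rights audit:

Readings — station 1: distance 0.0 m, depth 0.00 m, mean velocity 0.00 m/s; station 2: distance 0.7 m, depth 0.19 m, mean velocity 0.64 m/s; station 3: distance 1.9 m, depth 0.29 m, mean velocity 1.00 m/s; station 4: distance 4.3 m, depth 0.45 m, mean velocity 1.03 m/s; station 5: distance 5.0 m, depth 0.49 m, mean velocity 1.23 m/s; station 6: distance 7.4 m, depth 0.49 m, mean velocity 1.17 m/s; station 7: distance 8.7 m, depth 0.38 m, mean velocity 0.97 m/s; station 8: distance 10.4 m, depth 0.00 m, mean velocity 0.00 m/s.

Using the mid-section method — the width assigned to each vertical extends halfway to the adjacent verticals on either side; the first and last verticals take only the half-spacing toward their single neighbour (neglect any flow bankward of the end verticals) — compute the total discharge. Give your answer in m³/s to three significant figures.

3.90 m³/s

w_2 = (1.9 − 0.0)/2 = 0.95 m; q_2 = 0.64 × 0.19 × 0.95 = 0.1155 m³/s
w_3 = (4.3 − 0.7)/2 = 1.8 m; q_3 = 1.00 × 0.29 × 1.8 = 0.5220 m³/s
w_4 = (5.0 − 1.9)/2 = 1.55 m; q_4 = 1.03 × 0.45 × 1.55 = 0.7184 m³/s
w_5 = (7.4 − 4.3)/2 = 1.55 m; q_5 = 1.23 × 0.49 × 1.55 = 0.9342 m³/s
w_6 = (8.7 − 5.0)/2 = 1.85 m; q_6 = 1.17 × 0.49 × 1.85 = 1.061 m³/s
w_7 = (10.4 − 7.4)/2 = 1.5 m; q_7 = 0.97 × 0.38 × 1.5 = 0.5529 m³/s
Stations 1, 8 contribute zero (depth or velocity is 0).
Q = Σ qᵢ = 3.904 m³/s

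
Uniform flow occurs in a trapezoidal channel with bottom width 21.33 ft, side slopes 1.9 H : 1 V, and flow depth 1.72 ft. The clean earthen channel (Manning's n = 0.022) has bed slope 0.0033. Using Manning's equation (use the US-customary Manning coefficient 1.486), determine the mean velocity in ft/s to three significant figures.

A = (b + z·y)·y = (21.33 + 1.9×1.72)×1.72 = 42.31 ft²
P = b + 2y√(1+z²) = 21.33 + 2×1.72×√(1+1.9²) = 28.72 ft
R = A/P = 42.31/28.72 = 1.473 ft
Q = (1.486/n)·A·R^(2/3)·S^(1/2) = (1.486/0.022) × 42.31 × 1.473^(2/3) × 0.0033^(1/2) = 212.6 ft³/s
V = Q/A = 212.6/42.31 = 5.024 ft/s

5.02 ft/s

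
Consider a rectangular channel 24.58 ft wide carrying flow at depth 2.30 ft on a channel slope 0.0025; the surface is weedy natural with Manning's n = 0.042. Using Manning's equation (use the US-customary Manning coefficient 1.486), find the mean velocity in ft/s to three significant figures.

2.75 ft/s

A = b·y = 24.58 × 2.30 = 56.53 ft²
P = b + 2y = 24.58 + 2×2.30 = 29.18 ft
R = A/P = 56.53/29.18 = 1.937 ft
Q = (1.486/n)·A·R^(2/3)·S^(1/2) = (1.486/0.042) × 56.53 × 1.937^(2/3) × 0.0025^(1/2) = 155.4 ft³/s
V = Q/A = 155.4/56.53 = 2.749 ft/s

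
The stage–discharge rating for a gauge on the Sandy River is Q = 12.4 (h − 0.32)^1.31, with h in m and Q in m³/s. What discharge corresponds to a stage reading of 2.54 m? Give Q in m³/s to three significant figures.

35.2 m³/s

Q = 12.4 × (2.54 − 0.32)^1.31 = 12.4 × 2.22^1.31 = 35.25 m³/s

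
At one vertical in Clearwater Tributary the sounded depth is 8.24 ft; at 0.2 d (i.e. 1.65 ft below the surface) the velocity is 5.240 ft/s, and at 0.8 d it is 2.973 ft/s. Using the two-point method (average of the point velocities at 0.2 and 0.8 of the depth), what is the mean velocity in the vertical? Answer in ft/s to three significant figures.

4.11 ft/s

v̄ = (5.240 + 2.973) / 2 = 4.107 ft/s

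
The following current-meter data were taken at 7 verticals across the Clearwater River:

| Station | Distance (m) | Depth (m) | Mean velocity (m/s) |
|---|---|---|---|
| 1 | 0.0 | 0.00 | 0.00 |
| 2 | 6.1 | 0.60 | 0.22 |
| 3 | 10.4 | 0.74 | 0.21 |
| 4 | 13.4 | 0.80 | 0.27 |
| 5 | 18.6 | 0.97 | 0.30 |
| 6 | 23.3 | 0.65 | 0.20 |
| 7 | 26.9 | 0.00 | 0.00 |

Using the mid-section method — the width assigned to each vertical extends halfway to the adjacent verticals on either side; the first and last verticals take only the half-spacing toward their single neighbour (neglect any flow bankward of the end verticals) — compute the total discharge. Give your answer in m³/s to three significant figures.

4.12 m³/s

w_2 = (10.4 − 0.0)/2 = 5.2 m; q_2 = 0.22 × 0.60 × 5.2 = 0.6864 m³/s
w_3 = (13.4 − 6.1)/2 = 3.65 m; q_3 = 0.21 × 0.74 × 3.65 = 0.5672 m³/s
w_4 = (18.6 − 10.4)/2 = 4.1 m; q_4 = 0.27 × 0.80 × 4.1 = 0.8856 m³/s
w_5 = (23.3 − 13.4)/2 = 4.95 m; q_5 = 0.30 × 0.97 × 4.95 = 1.440 m³/s
w_6 = (26.9 − 18.6)/2 = 4.15 m; q_6 = 0.20 × 0.65 × 4.15 = 0.5395 m³/s
Stations 1, 7 contribute zero (depth or velocity is 0).
Q = Σ qᵢ = 4.119 m³/s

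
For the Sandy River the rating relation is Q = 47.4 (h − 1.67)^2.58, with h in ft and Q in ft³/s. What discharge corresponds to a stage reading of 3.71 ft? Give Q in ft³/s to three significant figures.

298 ft³/s

Q = 47.4 × (3.71 − 1.67)^2.58 = 47.4 × 2.04^2.58 = 298.3 ft³/s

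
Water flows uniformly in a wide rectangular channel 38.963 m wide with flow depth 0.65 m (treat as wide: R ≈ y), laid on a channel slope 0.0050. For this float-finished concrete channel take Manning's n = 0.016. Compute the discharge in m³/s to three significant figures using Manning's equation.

84.0 m³/s

A = b·y = 38.963 × 0.65 = 25.33 m²
Wide channel: R ≈ y = 0.65 m
Q = (1/n)·A·R^(2/3)·S^(1/2) = (1/0.016) × 25.33 × 0.6500^(2/3) × 0.0050^(1/2) = 83.99 m³/s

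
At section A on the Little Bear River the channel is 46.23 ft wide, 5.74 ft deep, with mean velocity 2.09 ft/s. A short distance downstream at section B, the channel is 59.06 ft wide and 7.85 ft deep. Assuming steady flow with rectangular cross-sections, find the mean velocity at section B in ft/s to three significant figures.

1.20 ft/s

Q = A₁V₁ = (46.23×5.74) × 2.09 = 554.6 ft³/s
A₂ = 59.06 × 7.85 = 463.6 ft²
V₂ = Q/A₂ = 554.6/463.6 = 1.196 ft/s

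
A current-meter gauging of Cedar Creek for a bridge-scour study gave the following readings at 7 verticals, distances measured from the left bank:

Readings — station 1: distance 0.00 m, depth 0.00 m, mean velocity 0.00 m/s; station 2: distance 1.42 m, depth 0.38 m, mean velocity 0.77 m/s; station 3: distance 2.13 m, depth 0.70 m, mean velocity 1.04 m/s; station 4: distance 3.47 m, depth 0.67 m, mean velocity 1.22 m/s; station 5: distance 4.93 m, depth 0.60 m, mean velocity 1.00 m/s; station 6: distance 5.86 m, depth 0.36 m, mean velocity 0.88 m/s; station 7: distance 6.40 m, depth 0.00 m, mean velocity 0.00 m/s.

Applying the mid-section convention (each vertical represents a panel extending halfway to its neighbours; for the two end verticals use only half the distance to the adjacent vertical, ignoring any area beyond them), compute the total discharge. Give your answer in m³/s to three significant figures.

w_2 = (2.13 − 0.00)/2 = 1.065 m; q_2 = 0.77 × 0.38 × 1.065 = 0.3116 m³/s
w_3 = (3.47 − 1.42)/2 = 1.025 m; q_3 = 1.04 × 0.70 × 1.025 = 0.7462 m³/s
w_4 = (4.93 − 2.13)/2 = 1.4 m; q_4 = 1.22 × 0.67 × 1.4 = 1.144 m³/s
w_5 = (5.86 − 3.47)/2 = 1.195 m; q_5 = 1.00 × 0.60 × 1.195 = 0.7170 m³/s
w_6 = (6.40 − 4.93)/2 = 0.735 m; q_6 = 0.88 × 0.36 × 0.735 = 0.2328 m³/s
Stations 1, 7 contribute zero (depth or velocity is 0).
Q = Σ qᵢ = 3.152 m³/s

3.15 m³/s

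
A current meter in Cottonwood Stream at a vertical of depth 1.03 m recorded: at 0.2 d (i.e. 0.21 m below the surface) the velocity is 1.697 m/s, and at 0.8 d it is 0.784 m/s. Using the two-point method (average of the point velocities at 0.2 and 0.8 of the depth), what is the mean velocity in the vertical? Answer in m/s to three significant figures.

v̄ = (1.697 + 0.784) / 2 = 1.241 m/s

1.24 m/s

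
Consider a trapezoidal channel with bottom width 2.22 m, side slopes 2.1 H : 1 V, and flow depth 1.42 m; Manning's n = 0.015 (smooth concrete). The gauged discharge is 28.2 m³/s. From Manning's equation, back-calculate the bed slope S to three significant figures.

0.00416

A = (b + z·y)·y = (2.22 + 2.1×1.42)×1.42 = 7.387 m²
P = b + 2y√(1+z²) = 2.22 + 2×1.42×√(1+2.1²) = 8.826 m
R = A/P = 7.387/8.826 = 0.8370 m
S = (Q·n / (1·A·R^(2/3)))² = (28.2×0.015 / (1×7.387×0.8881))² = 0.004157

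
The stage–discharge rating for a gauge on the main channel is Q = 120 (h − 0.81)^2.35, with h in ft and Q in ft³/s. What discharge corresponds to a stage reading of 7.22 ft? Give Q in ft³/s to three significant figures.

9450 ft³/s

Q = 120 × (7.22 − 0.81)^2.35 = 120 × 6.41^2.35 = 9447 ft³/s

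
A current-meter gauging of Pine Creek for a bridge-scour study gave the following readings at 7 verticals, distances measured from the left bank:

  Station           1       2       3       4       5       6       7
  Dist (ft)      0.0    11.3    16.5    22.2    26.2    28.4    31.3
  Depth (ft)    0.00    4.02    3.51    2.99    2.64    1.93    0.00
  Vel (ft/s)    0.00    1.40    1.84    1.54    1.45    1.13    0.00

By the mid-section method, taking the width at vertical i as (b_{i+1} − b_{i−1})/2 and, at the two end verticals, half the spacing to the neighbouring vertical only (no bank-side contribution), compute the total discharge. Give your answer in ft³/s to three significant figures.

w_2 = (16.5 − 0.0)/2 = 8.25 ft; q_2 = 1.40 × 4.02 × 8.25 = 46.43 ft³/s
w_3 = (22.2 − 11.3)/2 = 5.45 ft; q_3 = 1.84 × 3.51 × 5.45 = 35.20 ft³/s
w_4 = (26.2 − 16.5)/2 = 4.85 ft; q_4 = 1.54 × 2.99 × 4.85 = 22.33 ft³/s
w_5 = (28.4 − 22.2)/2 = 3.1 ft; q_5 = 1.45 × 2.64 × 3.1 = 11.87 ft³/s
w_6 = (31.3 − 26.2)/2 = 2.55 ft; q_6 = 1.13 × 1.93 × 2.55 = 5.561 ft³/s
Stations 1, 7 contribute zero (depth or velocity is 0).
Q = Σ qᵢ = 121.4 ft³/s

121 ft³/s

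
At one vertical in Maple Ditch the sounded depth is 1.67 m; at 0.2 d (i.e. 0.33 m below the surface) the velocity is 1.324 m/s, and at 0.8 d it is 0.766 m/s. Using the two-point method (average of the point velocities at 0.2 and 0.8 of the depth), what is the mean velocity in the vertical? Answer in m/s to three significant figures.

v̄ = (1.324 + 0.766) / 2 = 1.045 m/s

1.05 m/s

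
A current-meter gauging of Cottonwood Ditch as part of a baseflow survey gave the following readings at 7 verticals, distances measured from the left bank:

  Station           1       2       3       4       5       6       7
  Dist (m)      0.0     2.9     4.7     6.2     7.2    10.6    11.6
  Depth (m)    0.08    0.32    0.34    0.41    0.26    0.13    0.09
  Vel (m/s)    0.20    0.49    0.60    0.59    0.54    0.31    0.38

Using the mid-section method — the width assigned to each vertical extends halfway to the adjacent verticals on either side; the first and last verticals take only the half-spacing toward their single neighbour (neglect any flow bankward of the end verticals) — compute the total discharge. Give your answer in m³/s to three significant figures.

1.45 m³/s

w_1 = (2.9 − 0.0)/2 = 1.45 m; q_1 = 0.20 × 0.08 × 1.45 = 0.02320 m³/s
w_2 = (4.7 − 0.0)/2 = 2.35 m; q_2 = 0.49 × 0.32 × 2.35 = 0.3685 m³/s
w_3 = (6.2 − 2.9)/2 = 1.65 m; q_3 = 0.60 × 0.34 × 1.65 = 0.3366 m³/s
w_4 = (7.2 − 4.7)/2 = 1.25 m; q_4 = 0.59 × 0.41 × 1.25 = 0.3024 m³/s
w_5 = (10.6 − 6.2)/2 = 2.2 m; q_5 = 0.54 × 0.26 × 2.2 = 0.3089 m³/s
w_6 = (11.6 − 7.2)/2 = 2.2 m; q_6 = 0.31 × 0.13 × 2.2 = 0.08866 m³/s
w_7 = (11.6 − 10.6)/2 = 0.5 m; q_7 = 0.38 × 0.09 × 0.5 = 0.01710 m³/s
Q = Σ qᵢ = 1.445 m³/s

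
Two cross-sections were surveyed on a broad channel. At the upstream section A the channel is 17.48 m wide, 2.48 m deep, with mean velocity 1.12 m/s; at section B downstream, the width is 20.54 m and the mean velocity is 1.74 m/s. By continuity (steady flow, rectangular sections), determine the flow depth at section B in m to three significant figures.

Q = A₁V₁ = (17.48×2.48) × 1.12 = 48.55 m³/s
d₂ = Q/(b₂ V₂) = 48.55/(20.54×1.74) = 1.359 m

1.36 m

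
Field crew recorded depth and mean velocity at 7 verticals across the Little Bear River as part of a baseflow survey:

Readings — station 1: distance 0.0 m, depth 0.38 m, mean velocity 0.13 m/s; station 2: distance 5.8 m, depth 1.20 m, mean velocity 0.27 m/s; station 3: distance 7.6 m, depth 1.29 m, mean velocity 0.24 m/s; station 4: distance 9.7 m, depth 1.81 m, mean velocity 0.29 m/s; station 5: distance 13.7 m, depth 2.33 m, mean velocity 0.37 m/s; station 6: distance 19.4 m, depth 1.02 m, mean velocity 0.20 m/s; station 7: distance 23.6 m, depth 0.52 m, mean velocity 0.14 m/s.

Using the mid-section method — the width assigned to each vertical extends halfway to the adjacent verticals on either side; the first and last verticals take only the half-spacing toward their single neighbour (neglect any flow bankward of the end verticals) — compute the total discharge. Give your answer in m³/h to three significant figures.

32100 m³/h

w_1 = (5.8 − 0.0)/2 = 2.9 m; q_1 = 0.13 × 0.38 × 2.9 = 0.1433 m³/s
w_2 = (7.6 − 0.0)/2 = 3.8 m; q_2 = 0.27 × 1.20 × 3.8 = 1.231 m³/s
w_3 = (9.7 − 5.8)/2 = 1.95 m; q_3 = 0.24 × 1.29 × 1.95 = 0.6037 m³/s
w_4 = (13.7 − 7.6)/2 = 3.05 m; q_4 = 0.29 × 1.81 × 3.05 = 1.601 m³/s
w_5 = (19.4 − 9.7)/2 = 4.85 m; q_5 = 0.37 × 2.33 × 4.85 = 4.181 m³/s
w_6 = (23.6 − 13.7)/2 = 4.95 m; q_6 = 0.20 × 1.02 × 4.95 = 1.010 m³/s
w_7 = (23.6 − 19.4)/2 = 2.1 m; q_7 = 0.14 × 0.52 × 2.1 = 0.1529 m³/s
Q = Σ qᵢ = 8.923 m³/s
= 8.923 × 3600 = 32120 m³/h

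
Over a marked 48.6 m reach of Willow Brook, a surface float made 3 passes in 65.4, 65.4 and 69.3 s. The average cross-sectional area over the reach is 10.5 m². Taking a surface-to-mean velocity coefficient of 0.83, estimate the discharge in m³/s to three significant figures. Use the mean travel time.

6.35 m³/s

t̄ = (65.4 + 65.4 + 69.3) / 3 = 66.7 s
v_surface = L / t̄ = 48.6 / 66.7 = 0.7286 m/s
v_mean = 0.83 × 0.7286 = 0.6048 m/s
Q = A × v_mean = 10.5 × 0.6048 = 6.350 m³/s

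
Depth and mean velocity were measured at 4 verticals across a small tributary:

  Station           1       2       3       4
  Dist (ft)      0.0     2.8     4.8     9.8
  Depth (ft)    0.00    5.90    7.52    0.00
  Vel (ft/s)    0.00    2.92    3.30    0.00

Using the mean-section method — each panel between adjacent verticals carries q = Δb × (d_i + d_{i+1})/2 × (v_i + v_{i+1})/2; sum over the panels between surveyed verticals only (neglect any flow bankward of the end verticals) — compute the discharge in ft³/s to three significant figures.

84.8 ft³/s

Panel 1-2: Δb = 2.8 ft, d̄ = (0.00+5.90)/2 = 2.95, v̄ = (0.00+2.92)/2 = 1.46 → q = 2.8×2.95×1.46 = 12.06 ft³/s
Panel 2-3: Δb = 2 ft, d̄ = (5.90+7.52)/2 = 6.71, v̄ = (2.92+3.30)/2 = 3.11 → q = 2×6.71×3.11 = 41.74 ft³/s
Panel 3-4: Δb = 5 ft, d̄ = (7.52+0.00)/2 = 3.76, v̄ = (3.30+0.00)/2 = 1.65 → q = 5×3.76×1.65 = 31.02 ft³/s
Q = Σ q = 84.82 ft³/s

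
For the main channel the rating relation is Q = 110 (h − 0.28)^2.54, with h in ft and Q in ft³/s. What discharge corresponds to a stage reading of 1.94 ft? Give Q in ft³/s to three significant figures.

Q = 110 × (1.94 − 0.28)^2.54 = 110 × 1.66^2.54 = 398.5 ft³/s

399 ft³/s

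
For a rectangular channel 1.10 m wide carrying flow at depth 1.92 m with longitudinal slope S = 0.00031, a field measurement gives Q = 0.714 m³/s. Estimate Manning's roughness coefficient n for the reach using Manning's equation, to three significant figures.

A = b·y = 1.10 × 1.92 = 2.112 m²
P = b + 2y = 1.10 + 2×1.92 = 4.940 m
R = A/P = 2.112/4.940 = 0.4275 m
n = (1/Q)·A·R^(2/3)·S^(1/2) = (1/0.714) × 2.112 × 0.5675 × 0.01761 = 0.02956

0.0296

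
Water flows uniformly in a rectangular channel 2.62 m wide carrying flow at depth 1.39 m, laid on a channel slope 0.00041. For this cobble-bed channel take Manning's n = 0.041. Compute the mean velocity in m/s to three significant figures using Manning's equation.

A = b·y = 2.62 × 1.39 = 3.642 m²
P = b + 2y = 2.62 + 2×1.39 = 5.400 m
R = A/P = 3.642/5.400 = 0.6744 m
Q = (1/n)·A·R^(2/3)·S^(1/2) = (1/0.041) × 3.642 × 0.6744^(2/3) × 0.00041^(1/2) = 1.383 m³/s
V = Q/A = 1.383/3.642 = 0.3798 m/s

0.380 m/s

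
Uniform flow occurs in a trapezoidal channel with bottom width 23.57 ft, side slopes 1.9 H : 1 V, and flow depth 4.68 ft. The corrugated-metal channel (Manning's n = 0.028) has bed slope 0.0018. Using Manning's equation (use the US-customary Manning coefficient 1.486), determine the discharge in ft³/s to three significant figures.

785 ft³/s

A = (b + z·y)·y = (23.57 + 1.9×4.68)×4.68 = 151.9 ft²
P = b + 2y√(1+z²) = 23.57 + 2×4.68×√(1+1.9²) = 43.67 ft
R = A/P = 151.9/43.67 = 3.479 ft
Q = (1.486/n)·A·R^(2/3)·S^(1/2) = (1.486/0.028) × 151.9 × 3.479^(2/3) × 0.0018^(1/2) = 785.4 ft³/s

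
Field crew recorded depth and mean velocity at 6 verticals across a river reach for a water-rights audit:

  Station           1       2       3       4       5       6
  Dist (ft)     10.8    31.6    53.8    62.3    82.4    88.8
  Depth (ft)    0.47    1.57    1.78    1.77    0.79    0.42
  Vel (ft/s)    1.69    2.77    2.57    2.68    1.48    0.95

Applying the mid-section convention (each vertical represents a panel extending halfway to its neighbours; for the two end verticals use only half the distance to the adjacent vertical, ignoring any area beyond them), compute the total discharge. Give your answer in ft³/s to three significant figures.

w_1 = (31.6 − 10.8)/2 = 10.4 ft; q_1 = 1.69 × 0.47 × 10.4 = 8.261 ft³/s
w_2 = (53.8 − 10.8)/2 = 21.5 ft; q_2 = 2.77 × 1.57 × 21.5 = 93.50 ft³/s
w_3 = (62.3 − 31.6)/2 = 15.35 ft; q_3 = 2.57 × 1.78 × 15.35 = 70.22 ft³/s
w_4 = (82.4 − 53.8)/2 = 14.3 ft; q_4 = 2.68 × 1.77 × 14.3 = 67.83 ft³/s
w_5 = (88.8 − 62.3)/2 = 13.25 ft; q_5 = 1.48 × 0.79 × 13.25 = 15.49 ft³/s
w_6 = (88.8 − 82.4)/2 = 3.2 ft; q_6 = 0.95 × 0.42 × 3.2 = 1.277 ft³/s
Q = Σ qᵢ = 256.6 ft³/s

257 ft³/s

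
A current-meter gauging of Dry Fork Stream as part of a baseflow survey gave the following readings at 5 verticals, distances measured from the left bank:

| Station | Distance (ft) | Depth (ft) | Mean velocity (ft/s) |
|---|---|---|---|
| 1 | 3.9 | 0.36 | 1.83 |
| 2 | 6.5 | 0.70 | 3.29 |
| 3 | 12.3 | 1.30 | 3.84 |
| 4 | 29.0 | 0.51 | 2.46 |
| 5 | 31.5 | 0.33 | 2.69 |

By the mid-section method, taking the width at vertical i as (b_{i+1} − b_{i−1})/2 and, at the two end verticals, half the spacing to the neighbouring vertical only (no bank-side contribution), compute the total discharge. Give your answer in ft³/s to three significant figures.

79.8 ft³/s

w_1 = (6.5 − 3.9)/2 = 1.3 ft; q_1 = 1.83 × 0.36 × 1.3 = 0.8564 ft³/s
w_2 = (12.3 − 3.9)/2 = 4.2 ft; q_2 = 3.29 × 0.70 × 4.2 = 9.673 ft³/s
w_3 = (29.0 − 6.5)/2 = 11.25 ft; q_3 = 3.84 × 1.30 × 11.25 = 56.16 ft³/s
w_4 = (31.5 − 12.3)/2 = 9.6 ft; q_4 = 2.46 × 0.51 × 9.6 = 12.04 ft³/s
w_5 = (31.5 − 29.0)/2 = 1.25 ft; q_5 = 2.69 × 0.33 × 1.25 = 1.110 ft³/s
Q = Σ qᵢ = 79.84 ft³/s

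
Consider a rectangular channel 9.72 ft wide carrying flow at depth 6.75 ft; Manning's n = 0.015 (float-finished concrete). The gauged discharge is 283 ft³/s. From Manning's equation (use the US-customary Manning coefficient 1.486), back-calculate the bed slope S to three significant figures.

0.000475

A = b·y = 9.72 × 6.75 = 65.61 ft²
P = b + 2y = 9.72 + 2×6.75 = 23.22 ft
R = A/P = 65.61/23.22 = 2.826 ft
S = (Q·n / (1.486·A·R^(2/3)))² = (283×0.015 / (1.486×65.61×1.999))² = 0.0004746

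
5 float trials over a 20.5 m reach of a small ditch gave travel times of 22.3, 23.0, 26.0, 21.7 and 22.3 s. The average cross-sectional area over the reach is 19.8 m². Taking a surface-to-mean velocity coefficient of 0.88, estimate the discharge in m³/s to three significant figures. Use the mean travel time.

t̄ = (22.3 + 23.0 + 26.0 + 21.7 + 22.3) / 5 = 23.06 s
v_surface = L / t̄ = 20.5 / 23.06 = 0.8890 m/s
v_mean = 0.88 × 0.8890 = 0.7823 m/s
Q = A × v_mean = 19.8 × 0.7823 = 15.49 m³/s

15.5 m³/s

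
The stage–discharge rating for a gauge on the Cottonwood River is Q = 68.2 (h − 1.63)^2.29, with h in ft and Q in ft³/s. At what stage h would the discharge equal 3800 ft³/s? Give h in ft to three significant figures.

h − h₀ = (Q/C)^(1/b) = (3800/68.2)^(1/2.29) = 5.787 ft
h = 1.63 + 5.787 = 7.417 ft

7.42 ft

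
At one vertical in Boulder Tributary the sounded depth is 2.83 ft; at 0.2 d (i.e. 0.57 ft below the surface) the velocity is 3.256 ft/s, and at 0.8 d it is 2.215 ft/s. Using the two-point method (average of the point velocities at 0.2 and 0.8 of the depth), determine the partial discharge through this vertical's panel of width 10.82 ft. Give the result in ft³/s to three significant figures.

v̄ = (3.256 + 2.215) / 2 = 2.736 ft/s
q = v̄ × d × w = 2.736 × 2.83 × 10.82 = 83.76 ft³/s

83.8 ft³/s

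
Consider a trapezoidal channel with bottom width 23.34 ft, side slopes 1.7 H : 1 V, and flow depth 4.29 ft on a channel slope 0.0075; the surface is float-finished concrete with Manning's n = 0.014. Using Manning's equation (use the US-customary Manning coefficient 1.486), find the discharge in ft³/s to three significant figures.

A = (b + z·y)·y = (23.34 + 1.7×4.29)×4.29 = 131.4 ft²
P = b + 2y√(1+z²) = 23.34 + 2×4.29×√(1+1.7²) = 40.26 ft
R = A/P = 131.4/40.26 = 3.264 ft
Q = (1.486/n)·A·R^(2/3)·S^(1/2) = (1.486/0.014) × 131.4 × 3.264^(2/3) × 0.0075^(1/2) = 2658 ft³/s

2660 ft³/s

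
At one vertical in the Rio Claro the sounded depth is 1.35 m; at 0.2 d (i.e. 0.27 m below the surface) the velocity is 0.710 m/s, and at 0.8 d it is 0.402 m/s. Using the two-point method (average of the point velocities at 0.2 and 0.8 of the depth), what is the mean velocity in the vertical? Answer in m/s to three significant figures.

0.556 m/s

v̄ = (0.710 + 0.402) / 2 = 0.5560 m/s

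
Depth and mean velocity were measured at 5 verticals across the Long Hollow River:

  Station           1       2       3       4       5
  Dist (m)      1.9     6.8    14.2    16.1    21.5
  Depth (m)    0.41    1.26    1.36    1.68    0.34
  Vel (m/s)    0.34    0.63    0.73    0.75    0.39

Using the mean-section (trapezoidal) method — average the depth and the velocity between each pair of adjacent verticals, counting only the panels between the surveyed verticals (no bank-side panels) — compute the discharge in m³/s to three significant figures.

13.8 m³/s

Panel 1-2: Δb = 4.9 m, d̄ = (0.41+1.26)/2 = 0.835, v̄ = (0.34+0.63)/2 = 0.485 → q = 4.9×0.835×0.485 = 1.984 m³/s
Panel 2-3: Δb = 7.4 m, d̄ = (1.26+1.36)/2 = 1.31, v̄ = (0.63+0.73)/2 = 0.68 → q = 7.4×1.31×0.68 = 6.592 m³/s
Panel 3-4: Δb = 1.9 m, d̄ = (1.36+1.68)/2 = 1.52, v̄ = (0.73+0.75)/2 = 0.74 → q = 1.9×1.52×0.74 = 2.137 m³/s
Panel 4-5: Δb = 5.4 m, d̄ = (1.68+0.34)/2 = 1.01, v̄ = (0.75+0.39)/2 = 0.57 → q = 5.4×1.01×0.57 = 3.109 m³/s
Q = Σ q = 13.82 m³/s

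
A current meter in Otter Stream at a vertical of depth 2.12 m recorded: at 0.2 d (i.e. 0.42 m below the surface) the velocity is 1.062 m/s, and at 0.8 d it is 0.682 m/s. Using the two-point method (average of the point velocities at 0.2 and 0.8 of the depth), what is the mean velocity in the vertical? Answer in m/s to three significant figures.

v̄ = (1.062 + 0.682) / 2 = 0.8720 m/s

0.872 m/s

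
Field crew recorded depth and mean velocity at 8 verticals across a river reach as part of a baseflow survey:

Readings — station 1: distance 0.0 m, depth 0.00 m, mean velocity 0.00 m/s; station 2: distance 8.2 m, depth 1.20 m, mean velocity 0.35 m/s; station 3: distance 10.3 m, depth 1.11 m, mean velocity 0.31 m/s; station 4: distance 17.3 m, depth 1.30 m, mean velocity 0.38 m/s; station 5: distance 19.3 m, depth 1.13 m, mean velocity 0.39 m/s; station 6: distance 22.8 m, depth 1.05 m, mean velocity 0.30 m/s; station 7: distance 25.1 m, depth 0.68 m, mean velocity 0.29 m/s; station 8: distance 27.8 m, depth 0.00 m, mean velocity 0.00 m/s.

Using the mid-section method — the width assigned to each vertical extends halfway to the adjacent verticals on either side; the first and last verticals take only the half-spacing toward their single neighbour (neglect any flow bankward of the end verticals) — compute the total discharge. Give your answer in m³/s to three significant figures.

8.57 m³/s

w_2 = (10.3 − 0.0)/2 = 5.15 m; q_2 = 0.35 × 1.20 × 5.15 = 2.163 m³/s
w_3 = (17.3 − 8.2)/2 = 4.55 m; q_3 = 0.31 × 1.11 × 4.55 = 1.566 m³/s
w_4 = (19.3 − 10.3)/2 = 4.5 m; q_4 = 0.38 × 1.30 × 4.5 = 2.223 m³/s
w_5 = (22.8 − 17.3)/2 = 2.75 m; q_5 = 0.39 × 1.13 × 2.75 = 1.212 m³/s
w_6 = (25.1 − 19.3)/2 = 2.9 m; q_6 = 0.30 × 1.05 × 2.9 = 0.9135 m³/s
w_7 = (27.8 − 22.8)/2 = 2.5 m; q_7 = 0.29 × 0.68 × 2.5 = 0.4930 m³/s
Stations 1, 8 contribute zero (depth or velocity is 0).
Q = Σ qᵢ = 8.570 m³/s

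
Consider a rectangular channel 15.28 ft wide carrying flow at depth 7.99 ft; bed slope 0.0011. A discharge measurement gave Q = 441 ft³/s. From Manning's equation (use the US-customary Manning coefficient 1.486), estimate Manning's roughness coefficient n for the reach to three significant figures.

A = b·y = 15.28 × 7.99 = 122.1 ft²
P = b + 2y = 15.28 + 2×7.99 = 31.26 ft
R = A/P = 122.1/31.26 = 3.906 ft
n = (1.486/Q)·A·R^(2/3)·S^(1/2) = (1.486/441) × 122.1 × 2.480 × 0.03317 = 0.03384

0.0338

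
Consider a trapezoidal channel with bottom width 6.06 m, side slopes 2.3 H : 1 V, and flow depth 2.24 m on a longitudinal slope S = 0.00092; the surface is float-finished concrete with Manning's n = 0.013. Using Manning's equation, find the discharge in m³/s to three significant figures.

A = (b + z·y)·y = (6.06 + 2.3×2.24)×2.24 = 25.11 m²
P = b + 2y√(1+z²) = 6.06 + 2×2.24×√(1+2.3²) = 17.30 m
R = A/P = 25.11/17.30 = 1.452 m
Q = (1/n)·A·R^(2/3)·S^(1/2) = (1/0.013) × 25.11 × 1.452^(2/3) × 0.00092^(1/2) = 75.14 m³/s

75.1 m³/s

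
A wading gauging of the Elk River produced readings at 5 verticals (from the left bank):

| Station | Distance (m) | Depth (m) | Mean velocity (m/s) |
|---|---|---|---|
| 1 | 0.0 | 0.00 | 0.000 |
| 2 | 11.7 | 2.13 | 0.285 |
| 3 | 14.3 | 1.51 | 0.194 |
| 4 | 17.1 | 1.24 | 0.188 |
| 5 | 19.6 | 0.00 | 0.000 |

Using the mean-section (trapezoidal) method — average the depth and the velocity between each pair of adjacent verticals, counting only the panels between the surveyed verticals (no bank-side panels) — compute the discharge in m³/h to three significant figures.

13600 m³/h

Panel 1-2: Δb = 11.7 m, d̄ = (0.00+2.13)/2 = 1.065, v̄ = (0.000+0.285)/2 = 0.1425 → q = 11.7×1.065×0.1425 = 1.776 m³/s
Panel 2-3: Δb = 2.6 m, d̄ = (2.13+1.51)/2 = 1.82, v̄ = (0.285+0.194)/2 = 0.2395 → q = 2.6×1.82×0.2395 = 1.133 m³/s
Panel 3-4: Δb = 2.8 m, d̄ = (1.51+1.24)/2 = 1.375, v̄ = (0.194+0.188)/2 = 0.191 → q = 2.8×1.375×0.191 = 0.7354 m³/s
Panel 4-5: Δb = 2.5 m, d̄ = (1.24+0.00)/2 = 0.62, v̄ = (0.188+0.000)/2 = 0.094 → q = 2.5×0.62×0.094 = 0.1457 m³/s
Q = Σ q = 3.790 m³/s
= 3.790 × 3600 = 13640 m³/h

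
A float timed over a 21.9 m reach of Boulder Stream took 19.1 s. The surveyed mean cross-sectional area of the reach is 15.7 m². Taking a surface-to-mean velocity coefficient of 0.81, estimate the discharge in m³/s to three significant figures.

14.6 m³/s

v_surface = L / t̄ = 21.9 / 19.1 = 1.147 m/s
v_mean = 0.81 × 1.147 = 0.9287 m/s
Q = A × v_mean = 15.7 × 0.9287 = 14.58 m³/s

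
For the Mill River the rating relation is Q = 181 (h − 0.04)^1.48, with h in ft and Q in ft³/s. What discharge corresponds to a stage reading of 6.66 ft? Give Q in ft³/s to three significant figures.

2970 ft³/s

Q = 181 × (6.66 − 0.04)^1.48 = 181 × 6.62^1.48 = 2969 ft³/s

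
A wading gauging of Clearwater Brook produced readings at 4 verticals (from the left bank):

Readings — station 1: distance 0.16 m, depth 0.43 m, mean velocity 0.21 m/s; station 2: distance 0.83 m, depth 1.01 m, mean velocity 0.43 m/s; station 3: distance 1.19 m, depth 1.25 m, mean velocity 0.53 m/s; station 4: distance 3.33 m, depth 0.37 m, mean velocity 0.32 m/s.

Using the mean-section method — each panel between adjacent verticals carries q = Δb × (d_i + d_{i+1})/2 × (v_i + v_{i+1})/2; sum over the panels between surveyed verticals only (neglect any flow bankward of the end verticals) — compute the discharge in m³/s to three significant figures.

Panel 1-2: Δb = 0.67 m, d̄ = (0.43+1.01)/2 = 0.72, v̄ = (0.21+0.43)/2 = 0.32 → q = 0.67×0.72×0.32 = 0.1544 m³/s
Panel 2-3: Δb = 0.36 m, d̄ = (1.01+1.25)/2 = 1.13, v̄ = (0.43+0.53)/2 = 0.48 → q = 0.36×1.13×0.48 = 0.1953 m³/s
Panel 3-4: Δb = 2.14 m, d̄ = (1.25+0.37)/2 = 0.81, v̄ = (0.53+0.32)/2 = 0.425 → q = 2.14×0.81×0.425 = 0.7367 m³/s
Q = Σ q = 1.086 m³/s

1.09 m³/s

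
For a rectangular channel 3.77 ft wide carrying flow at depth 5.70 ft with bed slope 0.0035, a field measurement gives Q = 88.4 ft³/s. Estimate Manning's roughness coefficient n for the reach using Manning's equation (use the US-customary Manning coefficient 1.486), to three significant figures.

0.0270

A = b·y = 3.77 × 5.70 = 21.49 ft²
P = b + 2y = 3.77 + 2×5.70 = 15.17 ft
R = A/P = 21.49/15.17 = 1.417 ft
n = (1.486/Q)·A·R^(2/3)·S^(1/2) = (1.486/88.4) × 21.49 × 1.261 × 0.05916 = 0.02695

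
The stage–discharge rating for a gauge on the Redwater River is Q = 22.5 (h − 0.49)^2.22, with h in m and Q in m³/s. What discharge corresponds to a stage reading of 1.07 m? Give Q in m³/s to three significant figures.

Q = 22.5 × (1.07 − 0.49)^2.22 = 22.5 × 0.58^2.22 = 6.714 m³/s

6.71 m³/s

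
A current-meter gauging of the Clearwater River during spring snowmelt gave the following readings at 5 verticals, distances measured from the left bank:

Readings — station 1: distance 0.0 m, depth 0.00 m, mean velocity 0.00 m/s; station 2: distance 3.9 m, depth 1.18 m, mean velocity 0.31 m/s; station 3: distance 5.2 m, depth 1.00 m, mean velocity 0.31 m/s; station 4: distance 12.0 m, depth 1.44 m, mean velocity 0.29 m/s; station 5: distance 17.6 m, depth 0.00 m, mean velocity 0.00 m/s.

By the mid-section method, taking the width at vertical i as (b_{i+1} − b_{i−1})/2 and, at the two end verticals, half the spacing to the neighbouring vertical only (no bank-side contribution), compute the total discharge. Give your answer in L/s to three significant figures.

w_2 = (5.2 − 0.0)/2 = 2.6 m; q_2 = 0.31 × 1.18 × 2.6 = 0.9511 m³/s
w_3 = (12.0 − 3.9)/2 = 4.05 m; q_3 = 0.31 × 1.00 × 4.05 = 1.256 m³/s
w_4 = (17.6 − 5.2)/2 = 6.2 m; q_4 = 0.29 × 1.44 × 6.2 = 2.589 m³/s
Stations 1, 5 contribute zero (depth or velocity is 0).
Q = Σ qᵢ = 4.796 m³/s
= 4.796 × 1000 = 4796 L/s

4800 L/s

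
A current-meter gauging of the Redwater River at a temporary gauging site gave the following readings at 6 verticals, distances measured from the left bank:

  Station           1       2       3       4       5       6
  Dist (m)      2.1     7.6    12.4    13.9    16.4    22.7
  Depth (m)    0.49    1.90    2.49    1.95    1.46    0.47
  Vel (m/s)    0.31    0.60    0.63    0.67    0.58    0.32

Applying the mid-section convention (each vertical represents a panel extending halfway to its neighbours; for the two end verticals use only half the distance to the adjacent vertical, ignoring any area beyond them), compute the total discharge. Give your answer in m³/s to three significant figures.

18.0 m³/s

w_1 = (7.6 − 2.1)/2 = 2.75 m; q_1 = 0.31 × 0.49 × 2.75 = 0.4177 m³/s
w_2 = (12.4 − 2.1)/2 = 5.15 m; q_2 = 0.60 × 1.90 × 5.15 = 5.871 m³/s
w_3 = (13.9 − 7.6)/2 = 3.15 m; q_3 = 0.63 × 2.49 × 3.15 = 4.941 m³/s
w_4 = (16.4 − 12.4)/2 = 2 m; q_4 = 0.67 × 1.95 × 2 = 2.613 m³/s
w_5 = (22.7 − 13.9)/2 = 4.4 m; q_5 = 0.58 × 1.46 × 4.4 = 3.726 m³/s
w_6 = (22.7 − 16.4)/2 = 3.15 m; q_6 = 0.32 × 0.47 × 3.15 = 0.4738 m³/s
Q = Σ qᵢ = 18.04 m³/s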